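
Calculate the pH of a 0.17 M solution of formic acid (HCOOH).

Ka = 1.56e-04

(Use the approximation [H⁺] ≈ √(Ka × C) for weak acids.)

[H⁺] = √(Ka × C) = √(1.56e-04 × 0.17) = 5.1498e-03. pH = -log(5.1498e-03)

pH = 2.29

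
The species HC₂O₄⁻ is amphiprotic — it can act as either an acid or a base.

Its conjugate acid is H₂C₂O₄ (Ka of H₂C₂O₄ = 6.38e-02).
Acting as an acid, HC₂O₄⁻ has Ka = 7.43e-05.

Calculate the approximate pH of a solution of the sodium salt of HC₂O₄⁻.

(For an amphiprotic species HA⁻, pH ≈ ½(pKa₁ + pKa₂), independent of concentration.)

pKa₁ = -log(6.38e-02) = 1.20; pKa₂ = -log(7.43e-05) = 4.13. For an amphiprotic species, pH ≈ ½(pKa₁ + pKa₂) = ½(1.20 + 4.13) = 2.66.

pH = 2.66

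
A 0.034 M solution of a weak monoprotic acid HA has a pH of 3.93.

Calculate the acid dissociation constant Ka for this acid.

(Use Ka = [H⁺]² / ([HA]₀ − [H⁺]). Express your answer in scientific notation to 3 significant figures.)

[H⁺] = 10^(−pH) = 10^(−3.93) = 1.175e-04 M. For HA ⇌ H⁺ + A⁻, Ka = [H⁺][A⁻]/[HA] = [H⁺]² / ([HA]₀ − [H⁺]) = (1.175e-04)² / (0.034 − 1.175e-04) = 4.07e-07.

K_a = 4.07e-07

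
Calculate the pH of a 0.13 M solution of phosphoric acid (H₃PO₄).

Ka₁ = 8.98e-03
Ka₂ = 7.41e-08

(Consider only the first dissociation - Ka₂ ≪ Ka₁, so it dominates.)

First dissociation dominates. From Ka₁ = [H⁺][HA⁻]/[H₂A], x² + Ka₁·x − Ka₁·C = 0 with C = 0.13 M and Ka₁ = 8.98e-03. Solving: [H⁺] = (−Ka₁ + √(Ka₁² + 4·Ka₁·C)) / 2 = 2.9971e-02 M. pH = -log(2.9971e-02) = 1.52.

pH = 1.52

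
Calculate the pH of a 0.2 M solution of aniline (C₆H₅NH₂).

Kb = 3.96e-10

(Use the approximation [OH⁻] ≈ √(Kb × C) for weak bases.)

[OH⁻] = √(Kb × C) = √(3.96e-10 × 0.2) = 8.8994e-06. pOH = 5.05, pH = 14 - pOH

pH = 8.95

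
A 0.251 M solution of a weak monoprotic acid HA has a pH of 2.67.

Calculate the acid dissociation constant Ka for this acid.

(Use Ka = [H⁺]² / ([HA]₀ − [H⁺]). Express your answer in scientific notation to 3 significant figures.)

[H⁺] = 10^(−pH) = 10^(−2.67) = 2.138e-03 M. For HA ⇌ H⁺ + A⁻, Ka = [H⁺][A⁻]/[HA] = [H⁺]² / ([HA]₀ − [H⁺]) = (2.138e-03)² / (0.251 − 2.138e-03) = 1.84e-05.

K_a = 1.84e-05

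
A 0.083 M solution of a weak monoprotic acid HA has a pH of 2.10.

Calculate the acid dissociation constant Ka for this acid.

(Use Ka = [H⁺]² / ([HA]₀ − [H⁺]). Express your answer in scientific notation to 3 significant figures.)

[H⁺] = 10^(−pH) = 10^(−2.10) = 7.943e-03 M. For HA ⇌ H⁺ + A⁻, Ka = [H⁺][A⁻]/[HA] = [H⁺]² / ([HA]₀ − [H⁺]) = (7.943e-03)² / (0.083 − 7.943e-03) = 8.41e-04.

K_a = 8.41e-04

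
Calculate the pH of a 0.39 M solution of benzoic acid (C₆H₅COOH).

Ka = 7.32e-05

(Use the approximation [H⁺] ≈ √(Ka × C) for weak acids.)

[H⁺] = √(Ka × C) = √(7.32e-05 × 0.39) = 5.3430e-03. pH = -log(5.3430e-03)

pH = 2.27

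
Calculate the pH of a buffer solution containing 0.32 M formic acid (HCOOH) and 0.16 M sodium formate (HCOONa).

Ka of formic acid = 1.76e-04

pKa = -log(1.76e-04) = 3.75. pH = pKa + log([A⁻]/[HA]) = 3.75 + log(0.16/0.32)

pH = 3.45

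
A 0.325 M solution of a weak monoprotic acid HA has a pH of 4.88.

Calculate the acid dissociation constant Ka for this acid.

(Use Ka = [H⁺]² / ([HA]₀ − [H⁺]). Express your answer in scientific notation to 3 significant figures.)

[H⁺] = 10^(−pH) = 10^(−4.88) = 1.318e-05 M. For HA ⇌ H⁺ + A⁻, Ka = [H⁺][A⁻]/[HA] = [H⁺]² / ([HA]₀ − [H⁺]) = (1.318e-05)² / (0.325 − 1.318e-05) = 5.35e-10.

K_a = 5.35e-10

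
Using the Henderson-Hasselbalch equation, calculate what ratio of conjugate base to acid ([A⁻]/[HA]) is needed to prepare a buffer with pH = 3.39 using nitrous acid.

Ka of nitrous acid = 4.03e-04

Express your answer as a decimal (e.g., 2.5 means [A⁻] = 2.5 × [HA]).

pKa = -log(4.03e-04) = 3.3947. pH = pKa + log([A⁻]/[HA]), so log([A⁻]/[HA]) = pH − pKa = 3.39 − 3.3947 = -0.0047. [A⁻]/[HA] = 10^(-0.0047) = 0.989

[A⁻]/[HA] = 0.989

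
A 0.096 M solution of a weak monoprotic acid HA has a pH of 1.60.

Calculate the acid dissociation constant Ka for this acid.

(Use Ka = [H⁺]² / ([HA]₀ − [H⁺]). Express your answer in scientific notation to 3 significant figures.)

[H⁺] = 10^(−pH) = 10^(−1.60) = 2.512e-02 M. For HA ⇌ H⁺ + A⁻, Ka = [H⁺][A⁻]/[HA] = [H⁺]² / ([HA]₀ − [H⁺]) = (2.512e-02)² / (0.096 − 2.512e-02) = 8.90e-03.

K_a = 8.90e-03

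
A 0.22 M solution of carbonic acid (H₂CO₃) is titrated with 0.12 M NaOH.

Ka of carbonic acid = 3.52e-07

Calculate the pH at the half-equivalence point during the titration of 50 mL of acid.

At half-equivalence [HA] = [A⁻], so Henderson-Hasselbalch gives pH = pKa = -log(3.52e-07) = 6.45.

pH = pKa = 6.45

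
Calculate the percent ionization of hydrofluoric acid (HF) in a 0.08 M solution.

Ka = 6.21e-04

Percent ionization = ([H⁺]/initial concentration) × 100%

Using Ka equilibrium: x² + Ka×x - Ka×C = 0. Solving: [H⁺] = 6.7447e-03. Percent = (6.7447e-03/0.08) × 100

Percent ionization = 8.43%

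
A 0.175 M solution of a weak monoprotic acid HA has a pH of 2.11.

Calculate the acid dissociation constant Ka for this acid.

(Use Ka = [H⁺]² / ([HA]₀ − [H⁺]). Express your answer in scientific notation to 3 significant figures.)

[H⁺] = 10^(−pH) = 10^(−2.11) = 7.762e-03 M. For HA ⇌ H⁺ + A⁻, Ka = [H⁺][A⁻]/[HA] = [H⁺]² / ([HA]₀ − [H⁺]) = (7.762e-03)² / (0.175 − 7.762e-03) = 3.60e-04.

K_a = 3.60e-04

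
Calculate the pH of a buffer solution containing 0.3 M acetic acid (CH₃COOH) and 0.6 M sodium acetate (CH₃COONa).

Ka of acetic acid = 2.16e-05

pKa = -log(2.16e-05) = 4.67. pH = pKa + log([A⁻]/[HA]) = 4.67 + log(0.6/0.3)

pH = 4.97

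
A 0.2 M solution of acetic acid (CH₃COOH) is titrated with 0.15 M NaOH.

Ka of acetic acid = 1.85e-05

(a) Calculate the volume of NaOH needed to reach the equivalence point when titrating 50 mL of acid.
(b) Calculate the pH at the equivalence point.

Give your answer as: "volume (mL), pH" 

moles acid = 0.2 × 50/1000 = 0.01 mol; V_base = moles/0.15 × 1000 = 66.7 mL. At equivalence only the conjugate base is present: [A⁻] = 0.01/0.117 = 8.5714e-02 M. Kb = Kw/Ka = 5.41e-10; [OH⁻] = √(Kb × [A⁻]) = 6.8068e-06; pOH = 5.17; pH = 14 - pOH = 8.83.

V = 66.7 mL, pH = 8.83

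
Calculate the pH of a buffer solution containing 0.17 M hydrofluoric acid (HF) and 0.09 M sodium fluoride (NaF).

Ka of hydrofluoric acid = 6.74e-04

pKa = -log(6.74e-04) = 3.17. pH = pKa + log([A⁻]/[HA]) = 3.17 + log(0.09/0.17)

pH = 2.90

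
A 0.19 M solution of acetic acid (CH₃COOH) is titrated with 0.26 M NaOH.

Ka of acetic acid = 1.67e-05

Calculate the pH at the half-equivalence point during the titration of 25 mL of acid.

At half-equivalence [HA] = [A⁻], so Henderson-Hasselbalch gives pH = pKa = -log(1.67e-05) = 4.78.

pH = pKa = 4.78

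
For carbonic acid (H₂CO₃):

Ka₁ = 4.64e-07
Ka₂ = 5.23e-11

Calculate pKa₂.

pKa₂ = -log(Ka₂) = -log(5.23e-11) = 10.28.

pK_{a2} = 10.28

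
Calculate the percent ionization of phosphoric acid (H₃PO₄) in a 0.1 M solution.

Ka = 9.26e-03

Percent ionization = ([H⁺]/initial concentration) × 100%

Using Ka equilibrium: x² + Ka×x - Ka×C = 0. Solving: [H⁺] = 2.6150e-02. Percent = (2.6150e-02/0.1) × 100

Percent ionization = 26.2%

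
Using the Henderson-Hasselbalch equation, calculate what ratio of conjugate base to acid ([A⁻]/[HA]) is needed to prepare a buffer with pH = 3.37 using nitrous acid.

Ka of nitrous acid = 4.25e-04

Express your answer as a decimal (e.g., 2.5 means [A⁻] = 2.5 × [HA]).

pKa = -log(4.25e-04) = 3.3716. pH = pKa + log([A⁻]/[HA]), so log([A⁻]/[HA]) = pH − pKa = 3.37 − 3.3716 = -0.0016. [A⁻]/[HA] = 10^(-0.0016) = 0.996

[A⁻]/[HA] = 0.996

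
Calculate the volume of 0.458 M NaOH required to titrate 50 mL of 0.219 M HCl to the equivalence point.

At equivalence: moles acid = moles base. moles HCl = 0.219 × 50/1000 = 0.01095 mol. V_base = moles / 0.458 × 1000 = 23.9 mL.

V_{base} = 23.9 mL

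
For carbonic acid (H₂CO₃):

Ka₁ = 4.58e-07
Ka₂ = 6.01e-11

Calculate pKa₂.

pKa₂ = -log(Ka₂) = -log(6.01e-11) = 10.22.

pK_{a2} = 10.22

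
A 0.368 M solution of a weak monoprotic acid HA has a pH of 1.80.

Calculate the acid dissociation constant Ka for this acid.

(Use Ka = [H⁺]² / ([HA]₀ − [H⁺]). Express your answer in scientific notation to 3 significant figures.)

[H⁺] = 10^(−pH) = 10^(−1.80) = 1.585e-02 M. For HA ⇌ H⁺ + A⁻, Ka = [H⁺][A⁻]/[HA] = [H⁺]² / ([HA]₀ − [H⁺]) = (1.585e-02)² / (0.368 − 1.585e-02) = 7.13e-04.

K_a = 7.13e-04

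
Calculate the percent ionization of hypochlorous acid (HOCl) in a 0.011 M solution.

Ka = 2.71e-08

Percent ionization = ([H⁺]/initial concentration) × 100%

Using Ka equilibrium: x² + Ka×x - Ka×C = 0. Solving: [H⁺] = 1.7252e-05. Percent = (1.7252e-05/0.011) × 100

Percent ionization = 0.157%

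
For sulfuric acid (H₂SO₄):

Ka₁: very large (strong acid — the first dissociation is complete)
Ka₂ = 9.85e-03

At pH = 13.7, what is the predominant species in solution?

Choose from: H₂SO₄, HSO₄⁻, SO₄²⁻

The first dissociation is complete, so H₂SO₄ itself is never the predominant species in water; pKa₂ = -log(9.85e-03) = 2.01. For a polyprotic acid the predominant species crosses at each pKa: below pKa_n the protonated form dominates, above it the deprotonated form does. At pH = 13.7, the predominant species is SO₄²⁻.

SO₄²⁻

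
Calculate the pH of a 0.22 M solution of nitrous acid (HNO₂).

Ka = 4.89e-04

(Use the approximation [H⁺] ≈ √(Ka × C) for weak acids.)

[H⁺] = √(Ka × C) = √(4.89e-04 × 0.22) = 1.0372e-02. pH = -log(1.0372e-02)

pH = 1.98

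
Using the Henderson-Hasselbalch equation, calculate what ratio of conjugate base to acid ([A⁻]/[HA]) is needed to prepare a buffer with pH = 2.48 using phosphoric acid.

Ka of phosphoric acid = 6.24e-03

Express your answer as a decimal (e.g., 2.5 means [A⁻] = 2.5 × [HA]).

pKa = -log(6.24e-03) = 2.2048. pH = pKa + log([A⁻]/[HA]), so log([A⁻]/[HA]) = pH − pKa = 2.48 − 2.2048 = 0.2752. [A⁻]/[HA] = 10^(0.2752) = 1.88

[A⁻]/[HA] = 1.88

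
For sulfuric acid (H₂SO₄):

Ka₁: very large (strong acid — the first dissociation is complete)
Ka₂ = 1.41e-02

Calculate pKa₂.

pKa₂ = -log(Ka₂) = -log(1.41e-02) = 1.85.

pK_{a2} = 1.85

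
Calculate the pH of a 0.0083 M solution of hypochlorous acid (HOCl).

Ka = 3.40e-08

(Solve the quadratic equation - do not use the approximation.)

x² + Ka×x - Ka×C = 0. Using quadratic formula: [H⁺] = 1.6782e-05

pH = 4.78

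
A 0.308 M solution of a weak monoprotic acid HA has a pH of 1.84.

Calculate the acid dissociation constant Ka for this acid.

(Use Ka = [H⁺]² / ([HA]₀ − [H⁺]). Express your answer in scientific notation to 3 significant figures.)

[H⁺] = 10^(−pH) = 10^(−1.84) = 1.445e-02 M. For HA ⇌ H⁺ + A⁻, Ka = [H⁺][A⁻]/[HA] = [H⁺]² / ([HA]₀ − [H⁺]) = (1.445e-02)² / (0.308 − 1.445e-02) = 7.12e-04.

K_a = 7.12e-04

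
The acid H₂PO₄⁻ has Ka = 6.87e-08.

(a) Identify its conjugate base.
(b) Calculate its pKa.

(a) The conjugate base is formed by removing one H⁺ from H₂PO₄⁻, giving HPO₄²⁻. (b) pKa = -log(Ka) = -log(6.87e-08) = 7.16.

Conjugate base: HPO₄²⁻; pK_a = 7.16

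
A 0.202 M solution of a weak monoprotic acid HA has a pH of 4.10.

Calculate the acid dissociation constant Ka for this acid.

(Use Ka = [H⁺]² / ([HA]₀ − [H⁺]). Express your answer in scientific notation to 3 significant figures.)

[H⁺] = 10^(−pH) = 10^(−4.10) = 7.943e-05 M. For HA ⇌ H⁺ + A⁻, Ka = [H⁺][A⁻]/[HA] = [H⁺]² / ([HA]₀ − [H⁺]) = (7.943e-05)² / (0.202 − 7.943e-05) = 3.12e-08.

K_a = 3.12e-08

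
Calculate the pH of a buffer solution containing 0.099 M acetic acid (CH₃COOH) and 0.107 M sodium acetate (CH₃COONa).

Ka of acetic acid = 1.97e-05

pKa = -log(1.97e-05) = 4.71. pH = pKa + log([A⁻]/[HA]) = 4.71 + log(0.107/0.099)

pH = 4.74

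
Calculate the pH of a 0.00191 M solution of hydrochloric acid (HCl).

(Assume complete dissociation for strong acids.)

[H⁺] = 0.00191 M for strong acid. pH = -log[H⁺] = -log(0.00191)

pH = 2.72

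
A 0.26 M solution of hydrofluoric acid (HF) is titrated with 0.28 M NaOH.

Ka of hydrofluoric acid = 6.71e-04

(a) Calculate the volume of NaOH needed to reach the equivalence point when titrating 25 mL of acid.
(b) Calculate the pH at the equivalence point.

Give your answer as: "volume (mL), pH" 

moles acid = 0.26 × 25/1000 = 0.0065 mol; V_base = moles/0.28 × 1000 = 23.2 mL. At equivalence only the conjugate base is present: [A⁻] = 0.0065/0.048 = 1.3481e-01 M. Kb = Kw/Ka = 1.49e-11; [OH⁻] = √(Kb × [A⁻]) = 1.4174e-06; pOH = 5.85; pH = 14 - pOH = 8.15.

V = 23.2 mL, pH = 8.15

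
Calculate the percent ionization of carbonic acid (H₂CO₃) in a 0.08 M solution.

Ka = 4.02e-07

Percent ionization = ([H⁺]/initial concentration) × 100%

Using Ka equilibrium: x² + Ka×x - Ka×C = 0. Solving: [H⁺] = 1.7913e-04. Percent = (1.7913e-04/0.08) × 100

Percent ionization = 0.224%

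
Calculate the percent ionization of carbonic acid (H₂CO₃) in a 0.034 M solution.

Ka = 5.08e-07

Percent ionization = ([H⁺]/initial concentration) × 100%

Using Ka equilibrium: x² + Ka×x - Ka×C = 0. Solving: [H⁺] = 1.3117e-04. Percent = (1.3117e-04/0.034) × 100

Percent ionization = 0.386%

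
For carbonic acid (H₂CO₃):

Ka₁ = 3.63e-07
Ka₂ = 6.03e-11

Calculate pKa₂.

pKa₂ = -log(Ka₂) = -log(6.03e-11) = 10.22.

pK_{a2} = 10.22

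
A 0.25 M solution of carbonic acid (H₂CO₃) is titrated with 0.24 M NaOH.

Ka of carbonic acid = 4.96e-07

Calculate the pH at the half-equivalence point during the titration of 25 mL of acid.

At half-equivalence [HA] = [A⁻], so Henderson-Hasselbalch gives pH = pKa = -log(4.96e-07) = 6.30.

pH = pKa = 6.30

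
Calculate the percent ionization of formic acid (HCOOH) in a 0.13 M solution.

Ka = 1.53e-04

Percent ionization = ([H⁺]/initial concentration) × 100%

Using Ka equilibrium: x² + Ka×x - Ka×C = 0. Solving: [H⁺] = 4.3840e-03. Percent = (4.3840e-03/0.13) × 100

Percent ionization = 3.37%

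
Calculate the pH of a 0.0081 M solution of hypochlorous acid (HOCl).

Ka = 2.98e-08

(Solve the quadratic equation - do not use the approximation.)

x² + Ka×x - Ka×C = 0. Using quadratic formula: [H⁺] = 1.5522e-05

pH = 4.81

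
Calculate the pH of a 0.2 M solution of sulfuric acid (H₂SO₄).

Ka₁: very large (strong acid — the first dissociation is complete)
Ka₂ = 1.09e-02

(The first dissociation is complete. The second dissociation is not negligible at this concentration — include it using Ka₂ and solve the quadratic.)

First dissociation is complete: [H⁺]₀ = [HSO₄⁻]₀ = C = 0.2 M. Second dissociation HSO₄⁻ ⇌ H⁺ + SO₄²⁻: let x = [SO₄²⁻]. Ka₂ = (C + x)·x / (C − x) = 1.09e-02 → x² + (C + Ka₂)·x − Ka₂·C = 0 → x² + 0.21090·x − 2.180e-03 = 0. x = (−0.21090 + √(0.21090² + 4 × 2.180e-03)) / 2 = 9.8743e-03 M. [H⁺] = C + x = 0.2 + 9.8743e-03 = 2.0987e-01 M. pH = -log(2.0987e-01) = 0.68.

pH = 0.68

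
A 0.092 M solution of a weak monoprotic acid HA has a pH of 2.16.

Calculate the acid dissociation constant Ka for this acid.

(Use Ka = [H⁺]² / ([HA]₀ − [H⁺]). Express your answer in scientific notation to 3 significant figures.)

[H⁺] = 10^(−pH) = 10^(−2.16) = 6.918e-03 M. For HA ⇌ H⁺ + A⁻, Ka = [H⁺][A⁻]/[HA] = [H⁺]² / ([HA]₀ − [H⁺]) = (6.918e-03)² / (0.092 − 6.918e-03) = 5.63e-04.

K_a = 5.63e-04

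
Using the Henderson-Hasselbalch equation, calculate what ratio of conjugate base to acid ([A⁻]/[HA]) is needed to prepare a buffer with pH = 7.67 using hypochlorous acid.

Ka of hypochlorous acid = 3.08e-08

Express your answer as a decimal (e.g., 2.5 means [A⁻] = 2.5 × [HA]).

pKa = -log(3.08e-08) = 7.5114. pH = pKa + log([A⁻]/[HA]), so log([A⁻]/[HA]) = pH − pKa = 7.67 − 7.5114 = 0.1586. [A⁻]/[HA] = 10^(0.1586) = 1.44

[A⁻]/[HA] = 1.44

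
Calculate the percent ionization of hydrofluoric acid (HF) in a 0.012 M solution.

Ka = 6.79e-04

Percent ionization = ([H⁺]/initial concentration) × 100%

Using Ka equilibrium: x² + Ka×x - Ka×C = 0. Solving: [H⁺] = 2.5351e-03. Percent = (2.5351e-03/0.012) × 100

Percent ionization = 21.1%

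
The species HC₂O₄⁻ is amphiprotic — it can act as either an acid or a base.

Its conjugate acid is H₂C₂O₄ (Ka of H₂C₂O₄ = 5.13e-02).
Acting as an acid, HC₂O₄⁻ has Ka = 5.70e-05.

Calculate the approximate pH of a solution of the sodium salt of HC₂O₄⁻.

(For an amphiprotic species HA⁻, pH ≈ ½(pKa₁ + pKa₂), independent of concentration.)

pKa₁ = -log(5.13e-02) = 1.29; pKa₂ = -log(5.70e-05) = 4.24. For an amphiprotic species, pH ≈ ½(pKa₁ + pKa₂) = ½(1.29 + 4.24) = 2.77.

pH = 2.77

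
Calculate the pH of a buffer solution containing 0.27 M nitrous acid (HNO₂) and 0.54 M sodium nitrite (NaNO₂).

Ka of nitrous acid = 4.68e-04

pKa = -log(4.68e-04) = 3.33. pH = pKa + log([A⁻]/[HA]) = 3.33 + log(0.54/0.27)

pH = 3.63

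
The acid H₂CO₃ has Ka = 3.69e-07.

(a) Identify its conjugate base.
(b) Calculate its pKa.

(a) The conjugate base is formed by removing one H⁺ from H₂CO₃, giving HCO₃⁻. (b) pKa = -log(Ka) = -log(3.69e-07) = 6.43.

Conjugate base: HCO₃⁻; pK_a = 6.43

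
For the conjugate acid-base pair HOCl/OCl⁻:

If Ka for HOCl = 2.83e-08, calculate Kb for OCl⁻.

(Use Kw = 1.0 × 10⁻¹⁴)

For a conjugate pair Ka × Kb = Kw, so Kb = Kw/Ka = 1.0 × 10⁻¹⁴ / 2.83e-08 = 3.53e-07.

K_b = 3.53e-07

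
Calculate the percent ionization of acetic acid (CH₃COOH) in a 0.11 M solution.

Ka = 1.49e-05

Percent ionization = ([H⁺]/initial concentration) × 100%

Using Ka equilibrium: x² + Ka×x - Ka×C = 0. Solving: [H⁺] = 1.2728e-03. Percent = (1.2728e-03/0.11) × 100

Percent ionization = 1.16%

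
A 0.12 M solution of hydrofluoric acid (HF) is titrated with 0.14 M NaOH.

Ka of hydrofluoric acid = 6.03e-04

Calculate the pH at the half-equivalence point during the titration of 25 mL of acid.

At half-equivalence [HA] = [A⁻], so Henderson-Hasselbalch gives pH = pKa = -log(6.03e-04) = 3.22.

pH = pKa = 3.22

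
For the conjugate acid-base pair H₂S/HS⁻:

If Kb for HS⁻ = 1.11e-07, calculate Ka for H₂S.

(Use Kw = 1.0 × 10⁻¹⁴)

For a conjugate pair Ka × Kb = Kw, so Ka = Kw/Kb = 1.0 × 10⁻¹⁴ / 1.11e-07 = 9.01e-08.

K_a = 9.01e-08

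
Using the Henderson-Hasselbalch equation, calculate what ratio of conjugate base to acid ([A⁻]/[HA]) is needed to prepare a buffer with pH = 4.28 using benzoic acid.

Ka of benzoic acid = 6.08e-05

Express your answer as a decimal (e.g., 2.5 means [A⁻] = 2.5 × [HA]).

pKa = -log(6.08e-05) = 4.2161. pH = pKa + log([A⁻]/[HA]), so log([A⁻]/[HA]) = pH − pKa = 4.28 − 4.2161 = 0.0639. [A⁻]/[HA] = 10^(0.0639) = 1.16

[A⁻]/[HA] = 1.16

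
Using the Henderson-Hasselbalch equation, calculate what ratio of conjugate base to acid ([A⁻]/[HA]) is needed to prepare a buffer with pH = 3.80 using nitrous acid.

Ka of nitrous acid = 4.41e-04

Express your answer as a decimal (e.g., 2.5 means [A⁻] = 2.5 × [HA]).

pKa = -log(4.41e-04) = 3.3556. pH = pKa + log([A⁻]/[HA]), so log([A⁻]/[HA]) = pH − pKa = 3.80 − 3.3556 = 0.4444. [A⁻]/[HA] = 10^(0.4444) = 2.78

[A⁻]/[HA] = 2.78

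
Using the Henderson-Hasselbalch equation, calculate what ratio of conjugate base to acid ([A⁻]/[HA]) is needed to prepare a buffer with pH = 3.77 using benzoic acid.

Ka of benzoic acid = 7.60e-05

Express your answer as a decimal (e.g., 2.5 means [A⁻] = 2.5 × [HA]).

pKa = -log(7.60e-05) = 4.1192. pH = pKa + log([A⁻]/[HA]), so log([A⁻]/[HA]) = pH − pKa = 3.77 − 4.1192 = -0.3492. [A⁻]/[HA] = 10^(-0.3492) = 0.448

[A⁻]/[HA] = 0.448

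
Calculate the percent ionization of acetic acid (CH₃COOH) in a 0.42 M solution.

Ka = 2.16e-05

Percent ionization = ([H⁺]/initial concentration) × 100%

Using Ka equilibrium: x² + Ka×x - Ka×C = 0. Solving: [H⁺] = 3.0012e-03. Percent = (3.0012e-03/0.42) × 100

Percent ionization = 0.715%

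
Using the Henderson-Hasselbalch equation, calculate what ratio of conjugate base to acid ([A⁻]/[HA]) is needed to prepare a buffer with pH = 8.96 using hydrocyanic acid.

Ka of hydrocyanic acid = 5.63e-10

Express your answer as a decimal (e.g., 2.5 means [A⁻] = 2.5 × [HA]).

pKa = -log(5.63e-10) = 9.2495. pH = pKa + log([A⁻]/[HA]), so log([A⁻]/[HA]) = pH − pKa = 8.96 − 9.2495 = -0.2895. [A⁻]/[HA] = 10^(-0.2895) = 0.513

[A⁻]/[HA] = 0.513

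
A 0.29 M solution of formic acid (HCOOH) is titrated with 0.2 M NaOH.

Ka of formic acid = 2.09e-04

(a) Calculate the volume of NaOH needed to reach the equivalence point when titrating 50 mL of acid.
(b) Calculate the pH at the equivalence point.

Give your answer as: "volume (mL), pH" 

moles acid = 0.29 × 50/1000 = 0.0145 mol; V_base = moles/0.2 × 1000 = 72.5 mL. At equivalence only the conjugate base is present: [A⁻] = 0.0145/0.122 = 1.1837e-01 M. Kb = Kw/Ka = 4.78e-11; [OH⁻] = √(Kb × [A⁻]) = 2.3798e-06; pOH = 5.62; pH = 14 - pOH = 8.38.

V = 72.5 mL, pH = 8.38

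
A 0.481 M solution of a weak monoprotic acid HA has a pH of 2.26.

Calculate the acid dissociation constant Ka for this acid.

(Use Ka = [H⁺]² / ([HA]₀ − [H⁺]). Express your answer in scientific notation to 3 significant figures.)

[H⁺] = 10^(−pH) = 10^(−2.26) = 5.495e-03 M. For HA ⇌ H⁺ + A⁻, Ka = [H⁺][A⁻]/[HA] = [H⁺]² / ([HA]₀ − [H⁺]) = (5.495e-03)² / (0.481 − 5.495e-03) = 6.35e-05.

K_a = 6.35e-05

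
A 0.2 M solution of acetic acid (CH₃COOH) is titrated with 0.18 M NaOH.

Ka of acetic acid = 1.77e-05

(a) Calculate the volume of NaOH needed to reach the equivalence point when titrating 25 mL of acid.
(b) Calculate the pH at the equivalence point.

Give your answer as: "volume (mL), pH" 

moles acid = 0.2 × 25/1000 = 0.005 mol; V_base = moles/0.18 × 1000 = 27.8 mL. At equivalence only the conjugate base is present: [A⁻] = 0.005/0.053 = 9.4737e-02 M. Kb = Kw/Ka = 5.65e-10; [OH⁻] = √(Kb × [A⁻]) = 7.3160e-06; pOH = 5.14; pH = 14 - pOH = 8.86.

V = 27.8 mL, pH = 8.86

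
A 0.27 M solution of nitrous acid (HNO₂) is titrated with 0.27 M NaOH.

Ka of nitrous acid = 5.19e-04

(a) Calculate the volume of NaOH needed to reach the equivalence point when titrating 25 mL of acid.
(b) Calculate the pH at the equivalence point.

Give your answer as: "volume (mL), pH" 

moles acid = 0.27 × 25/1000 = 0.00675 mol; V_base = moles/0.27 × 1000 = 25.0 mL. At equivalence only the conjugate base is present: [A⁻] = 0.00675/0.050 = 1.3500e-01 M. Kb = Kw/Ka = 1.93e-11; [OH⁻] = √(Kb × [A⁻]) = 1.6128e-06; pOH = 5.79; pH = 14 - pOH = 8.21.

V = 25.0 mL, pH = 8.21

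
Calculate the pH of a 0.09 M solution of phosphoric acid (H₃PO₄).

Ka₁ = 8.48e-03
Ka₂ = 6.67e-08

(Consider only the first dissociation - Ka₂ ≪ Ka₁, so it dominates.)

First dissociation dominates. From Ka₁ = [H⁺][HA⁻]/[H₂A], x² + Ka₁·x − Ka₁·C = 0 with C = 0.09 M and Ka₁ = 8.48e-03. Solving: [H⁺] = (−Ka₁ + √(Ka₁² + 4·Ka₁·C)) / 2 = 2.3710e-02 M. pH = -log(2.3710e-02) = 1.63.

pH = 1.63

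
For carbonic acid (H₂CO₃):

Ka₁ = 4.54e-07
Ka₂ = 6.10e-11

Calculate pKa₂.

pKa₂ = -log(Ka₂) = -log(6.10e-11) = 10.21.

pK_{a2} = 10.21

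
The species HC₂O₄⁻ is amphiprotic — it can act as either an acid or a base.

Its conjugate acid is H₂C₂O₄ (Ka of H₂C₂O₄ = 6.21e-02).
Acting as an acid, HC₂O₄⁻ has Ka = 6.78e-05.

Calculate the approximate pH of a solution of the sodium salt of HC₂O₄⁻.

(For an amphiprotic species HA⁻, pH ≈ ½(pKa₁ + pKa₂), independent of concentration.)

pKa₁ = -log(6.21e-02) = 1.21; pKa₂ = -log(6.78e-05) = 4.17. For an amphiprotic species, pH ≈ ½(pKa₁ + pKa₂) = ½(1.21 + 4.17) = 2.69.

pH = 2.69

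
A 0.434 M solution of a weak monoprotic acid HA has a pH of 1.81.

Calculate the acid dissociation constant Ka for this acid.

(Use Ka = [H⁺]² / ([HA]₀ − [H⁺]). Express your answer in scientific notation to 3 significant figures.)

[H⁺] = 10^(−pH) = 10^(−1.81) = 1.549e-02 M. For HA ⇌ H⁺ + A⁻, Ka = [H⁺][A⁻]/[HA] = [H⁺]² / ([HA]₀ − [H⁺]) = (1.549e-02)² / (0.434 − 1.549e-02) = 5.73e-04.

K_a = 5.73e-04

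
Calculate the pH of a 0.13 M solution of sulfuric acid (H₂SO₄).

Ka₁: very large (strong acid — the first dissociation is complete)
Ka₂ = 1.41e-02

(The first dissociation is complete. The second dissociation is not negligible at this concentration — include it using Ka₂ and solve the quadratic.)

First dissociation is complete: [H⁺]₀ = [HSO₄⁻]₀ = C = 0.13 M. Second dissociation HSO₄⁻ ⇌ H⁺ + SO₄²⁻: let x = [SO₄²⁻]. Ka₂ = (C + x)·x / (C − x) = 1.41e-02 → x² + (C + Ka₂)·x − Ka₂·C = 0 → x² + 0.14410·x − 1.833e-03 = 0. x = (−0.14410 + √(0.14410² + 4 × 1.833e-03)) / 2 = 1.1761e-02 M. [H⁺] = C + x = 0.13 + 1.1761e-02 = 1.4176e-01 M. pH = -log(1.4176e-01) = 0.85.

pH = 0.85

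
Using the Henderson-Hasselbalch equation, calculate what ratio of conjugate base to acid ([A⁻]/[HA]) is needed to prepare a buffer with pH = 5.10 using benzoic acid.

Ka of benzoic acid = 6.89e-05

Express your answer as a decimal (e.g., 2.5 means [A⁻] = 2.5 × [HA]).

pKa = -log(6.89e-05) = 4.1618. pH = pKa + log([A⁻]/[HA]), so log([A⁻]/[HA]) = pH − pKa = 5.10 − 4.1618 = 0.9382. [A⁻]/[HA] = 10^(0.9382) = 8.67

[A⁻]/[HA] = 8.67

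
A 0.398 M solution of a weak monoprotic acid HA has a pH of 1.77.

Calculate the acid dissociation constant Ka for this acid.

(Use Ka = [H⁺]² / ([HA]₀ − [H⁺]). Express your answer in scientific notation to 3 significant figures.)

[H⁺] = 10^(−pH) = 10^(−1.77) = 1.698e-02 M. For HA ⇌ H⁺ + A⁻, Ka = [H⁺][A⁻]/[HA] = [H⁺]² / ([HA]₀ − [H⁺]) = (1.698e-02)² / (0.398 − 1.698e-02) = 7.57e-04.

K_a = 7.57e-04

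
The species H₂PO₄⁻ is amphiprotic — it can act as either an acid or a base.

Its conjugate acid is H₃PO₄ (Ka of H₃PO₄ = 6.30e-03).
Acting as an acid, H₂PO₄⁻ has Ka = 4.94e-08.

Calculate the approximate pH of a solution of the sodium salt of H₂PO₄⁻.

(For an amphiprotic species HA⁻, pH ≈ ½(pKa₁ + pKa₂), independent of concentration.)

pKa₁ = -log(6.30e-03) = 2.20; pKa₂ = -log(4.94e-08) = 7.31. For an amphiprotic species, pH ≈ ½(pKa₁ + pKa₂) = ½(2.20 + 7.31) = 4.75.

pH = 4.75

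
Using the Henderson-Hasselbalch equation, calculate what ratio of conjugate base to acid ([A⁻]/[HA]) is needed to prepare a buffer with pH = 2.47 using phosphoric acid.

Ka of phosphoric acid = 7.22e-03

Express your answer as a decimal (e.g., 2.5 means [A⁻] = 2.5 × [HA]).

pKa = -log(7.22e-03) = 2.1415. pH = pKa + log([A⁻]/[HA]), so log([A⁻]/[HA]) = pH − pKa = 2.47 − 2.1415 = 0.3285. [A⁻]/[HA] = 10^(0.3285) = 2.13

[A⁻]/[HA] = 2.13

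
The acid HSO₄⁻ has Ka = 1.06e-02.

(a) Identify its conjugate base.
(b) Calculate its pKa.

(a) The conjugate base is formed by removing one H⁺ from HSO₄⁻, giving SO₄²⁻. (b) pKa = -log(Ka) = -log(1.06e-02) = 1.97.

Conjugate base: SO₄²⁻; pK_a = 1.97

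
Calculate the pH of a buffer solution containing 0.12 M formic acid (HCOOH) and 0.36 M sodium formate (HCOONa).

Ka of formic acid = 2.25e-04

pKa = -log(2.25e-04) = 3.65. pH = pKa + log([A⁻]/[HA]) = 3.65 + log(0.36/0.12)

pH = 4.12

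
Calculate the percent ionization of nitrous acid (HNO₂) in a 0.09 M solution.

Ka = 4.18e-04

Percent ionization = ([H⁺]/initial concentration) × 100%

Using Ka equilibrium: x² + Ka×x - Ka×C = 0. Solving: [H⁺] = 5.9281e-03. Percent = (5.9281e-03/0.09) × 100

Percent ionization = 6.59%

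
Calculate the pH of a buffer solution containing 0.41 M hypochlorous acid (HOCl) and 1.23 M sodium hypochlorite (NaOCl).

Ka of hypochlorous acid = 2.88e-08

pKa = -log(2.88e-08) = 7.54. pH = pKa + log([A⁻]/[HA]) = 7.54 + log(1.23/0.41)

pH = 8.02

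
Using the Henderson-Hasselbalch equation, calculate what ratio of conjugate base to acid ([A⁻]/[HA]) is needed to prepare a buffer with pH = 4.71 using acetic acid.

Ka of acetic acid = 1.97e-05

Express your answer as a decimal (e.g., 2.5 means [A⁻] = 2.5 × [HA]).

pKa = -log(1.97e-05) = 4.7055. pH = pKa + log([A⁻]/[HA]), so log([A⁻]/[HA]) = pH − pKa = 4.71 − 4.7055 = 0.0045. [A⁻]/[HA] = 10^(0.0045) = 1.01

[A⁻]/[HA] = 1.01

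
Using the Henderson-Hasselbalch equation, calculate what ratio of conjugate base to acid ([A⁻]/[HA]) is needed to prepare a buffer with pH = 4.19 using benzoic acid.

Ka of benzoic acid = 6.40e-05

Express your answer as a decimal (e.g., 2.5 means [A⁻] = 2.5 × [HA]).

pKa = -log(6.40e-05) = 4.1938. pH = pKa + log([A⁻]/[HA]), so log([A⁻]/[HA]) = pH − pKa = 4.19 − 4.1938 = -0.0038. [A⁻]/[HA] = 10^(-0.0038) = 0.991

[A⁻]/[HA] = 0.991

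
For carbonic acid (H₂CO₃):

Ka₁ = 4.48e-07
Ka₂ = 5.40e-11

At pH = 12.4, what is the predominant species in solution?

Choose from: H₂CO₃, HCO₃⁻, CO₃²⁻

pKa₁ = 6.35, pKa₂ = 10.27. For a polyprotic acid the predominant species crosses at each pKa: below pKa_n the protonated form dominates, above it the deprotonated form does. At pH = 12.4, the predominant species is CO₃²⁻.

CO₃²⁻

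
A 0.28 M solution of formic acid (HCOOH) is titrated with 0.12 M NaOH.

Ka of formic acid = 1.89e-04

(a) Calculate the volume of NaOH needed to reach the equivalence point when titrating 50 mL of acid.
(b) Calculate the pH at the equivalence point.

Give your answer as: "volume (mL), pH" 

moles acid = 0.28 × 50/1000 = 0.014 mol; V_base = moles/0.12 × 1000 = 116.7 mL. At equivalence only the conjugate base is present: [A⁻] = 0.014/0.167 = 8.4000e-02 M. Kb = Kw/Ka = 5.29e-11; [OH⁻] = √(Kb × [A⁻]) = 2.1082e-06; pOH = 5.68; pH = 14 - pOH = 8.32.

V = 116.7 mL, pH = 8.32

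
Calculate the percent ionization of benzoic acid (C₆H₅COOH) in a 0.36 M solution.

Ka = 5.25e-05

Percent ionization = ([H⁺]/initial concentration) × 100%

Using Ka equilibrium: x² + Ka×x - Ka×C = 0. Solving: [H⁺] = 4.3212e-03. Percent = (4.3212e-03/0.36) × 100

Percent ionization = 1.2%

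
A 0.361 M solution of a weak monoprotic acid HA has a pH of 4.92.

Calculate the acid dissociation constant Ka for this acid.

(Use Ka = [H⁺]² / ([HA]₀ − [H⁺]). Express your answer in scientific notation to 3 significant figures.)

[H⁺] = 10^(−pH) = 10^(−4.92) = 1.202e-05 M. For HA ⇌ H⁺ + A⁻, Ka = [H⁺][A⁻]/[HA] = [H⁺]² / ([HA]₀ − [H⁺]) = (1.202e-05)² / (0.361 − 1.202e-05) = 4.00e-10.

K_a = 4.00e-10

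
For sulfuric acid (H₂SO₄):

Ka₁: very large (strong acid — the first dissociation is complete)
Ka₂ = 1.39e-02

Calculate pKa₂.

pKa₂ = -log(Ka₂) = -log(1.39e-02) = 1.86.

pK_{a2} = 1.86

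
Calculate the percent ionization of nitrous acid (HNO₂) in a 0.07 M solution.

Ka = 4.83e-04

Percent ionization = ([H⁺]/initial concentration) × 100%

Using Ka equilibrium: x² + Ka×x - Ka×C = 0. Solving: [H⁺] = 5.5781e-03. Percent = (5.5781e-03/0.07) × 100

Percent ionization = 7.97%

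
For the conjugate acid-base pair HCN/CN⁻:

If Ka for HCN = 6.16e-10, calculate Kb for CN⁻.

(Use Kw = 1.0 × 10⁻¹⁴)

For a conjugate pair Ka × Kb = Kw, so Kb = Kw/Ka = 1.0 × 10⁻¹⁴ / 6.16e-10 = 1.62e-05.

K_b = 1.62e-05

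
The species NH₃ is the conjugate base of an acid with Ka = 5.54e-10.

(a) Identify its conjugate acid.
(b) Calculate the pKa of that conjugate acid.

(a) The conjugate acid is formed by adding one H⁺ to NH₃, giving NH₄⁺. (b) pKa = -log(Ka) = -log(5.54e-10) = 9.26.

Conjugate acid: NH₄⁺; pK_a = 9.26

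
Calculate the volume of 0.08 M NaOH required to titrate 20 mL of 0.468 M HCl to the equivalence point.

At equivalence: moles acid = moles base. moles HCl = 0.468 × 20/1000 = 0.00936 mol. V_base = moles / 0.08 × 1000 = 117.0 mL.

V_{base} = 117.0 mL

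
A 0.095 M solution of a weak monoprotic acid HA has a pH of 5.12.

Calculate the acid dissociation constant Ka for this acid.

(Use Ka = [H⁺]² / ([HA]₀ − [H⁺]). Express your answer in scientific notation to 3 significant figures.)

[H⁺] = 10^(−pH) = 10^(−5.12) = 7.586e-06 M. For HA ⇌ H⁺ + A⁻, Ka = [H⁺][A⁻]/[HA] = [H⁺]² / ([HA]₀ − [H⁺]) = (7.586e-06)² / (0.095 − 7.586e-06) = 6.06e-10.

K_a = 6.06e-10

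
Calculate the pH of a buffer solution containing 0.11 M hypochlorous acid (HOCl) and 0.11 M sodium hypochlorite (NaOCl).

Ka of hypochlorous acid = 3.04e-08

pKa = -log(3.04e-08) = 7.52. pH = pKa + log([A⁻]/[HA]) = 7.52 + log(0.11/0.11)

pH = 7.52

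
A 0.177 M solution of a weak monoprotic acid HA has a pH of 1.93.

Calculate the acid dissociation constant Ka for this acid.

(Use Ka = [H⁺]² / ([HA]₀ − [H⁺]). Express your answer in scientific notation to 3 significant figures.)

[H⁺] = 10^(−pH) = 10^(−1.93) = 1.175e-02 M. For HA ⇌ H⁺ + A⁻, Ka = [H⁺][A⁻]/[HA] = [H⁺]² / ([HA]₀ − [H⁺]) = (1.175e-02)² / (0.177 − 1.175e-02) = 8.35e-04.

K_a = 8.35e-04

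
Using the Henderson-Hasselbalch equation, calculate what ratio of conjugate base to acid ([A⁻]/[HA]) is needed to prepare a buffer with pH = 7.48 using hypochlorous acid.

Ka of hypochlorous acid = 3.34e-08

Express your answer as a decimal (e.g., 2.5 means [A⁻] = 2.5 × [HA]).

pKa = -log(3.34e-08) = 7.4763. pH = pKa + log([A⁻]/[HA]), so log([A⁻]/[HA]) = pH − pKa = 7.48 − 7.4763 = 0.0037. [A⁻]/[HA] = 10^(0.0037) = 1.01

[A⁻]/[HA] = 1.01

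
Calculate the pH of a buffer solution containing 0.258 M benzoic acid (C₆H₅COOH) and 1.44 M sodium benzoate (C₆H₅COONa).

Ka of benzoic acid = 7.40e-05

pKa = -log(7.40e-05) = 4.13. pH = pKa + log([A⁻]/[HA]) = 4.13 + log(1.44/0.258)

pH = 4.88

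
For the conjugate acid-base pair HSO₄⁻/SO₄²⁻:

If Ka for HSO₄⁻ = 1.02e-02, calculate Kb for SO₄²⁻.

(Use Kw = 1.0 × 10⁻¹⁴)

For a conjugate pair Ka × Kb = Kw, so Kb = Kw/Ka = 1.0 × 10⁻¹⁴ / 1.02e-02 = 9.80e-13.

K_b = 9.80e-13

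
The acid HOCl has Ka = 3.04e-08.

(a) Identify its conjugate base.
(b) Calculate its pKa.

(a) The conjugate base is formed by removing one H⁺ from HOCl, giving OCl⁻. (b) pKa = -log(Ka) = -log(3.04e-08) = 7.52.

Conjugate base: OCl⁻; pK_a = 7.52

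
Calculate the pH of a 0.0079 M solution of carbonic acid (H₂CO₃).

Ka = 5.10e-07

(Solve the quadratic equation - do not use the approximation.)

x² + Ka×x - Ka×C = 0. Using quadratic formula: [H⁺] = 6.3220e-05

pH = 4.20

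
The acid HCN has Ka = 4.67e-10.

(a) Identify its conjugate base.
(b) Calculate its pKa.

(a) The conjugate base is formed by removing one H⁺ from HCN, giving CN⁻. (b) pKa = -log(Ka) = -log(4.67e-10) = 9.33.

Conjugate base: CN⁻; pK_a = 9.33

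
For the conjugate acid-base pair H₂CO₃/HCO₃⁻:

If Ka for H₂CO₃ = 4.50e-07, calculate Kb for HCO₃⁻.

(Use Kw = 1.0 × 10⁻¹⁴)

For a conjugate pair Ka × Kb = Kw, so Kb = Kw/Ka = 1.0 × 10⁻¹⁴ / 4.50e-07 = 2.22e-08.

K_b = 2.22e-08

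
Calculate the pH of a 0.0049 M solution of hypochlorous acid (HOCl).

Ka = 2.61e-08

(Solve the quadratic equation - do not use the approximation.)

x² + Ka×x - Ka×C = 0. Using quadratic formula: [H⁺] = 1.1296e-05

pH = 4.95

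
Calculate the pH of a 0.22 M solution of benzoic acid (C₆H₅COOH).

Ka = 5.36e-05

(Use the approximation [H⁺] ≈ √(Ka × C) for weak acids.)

[H⁺] = √(Ka × C) = √(5.36e-05 × 0.22) = 3.4339e-03. pH = -log(3.4339e-03)

pH = 2.46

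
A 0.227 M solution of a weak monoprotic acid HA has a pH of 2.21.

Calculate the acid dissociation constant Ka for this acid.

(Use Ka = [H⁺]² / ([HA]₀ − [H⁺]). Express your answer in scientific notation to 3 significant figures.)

[H⁺] = 10^(−pH) = 10^(−2.21) = 6.166e-03 M. For HA ⇌ H⁺ + A⁻, Ka = [H⁺][A⁻]/[HA] = [H⁺]² / ([HA]₀ − [H⁺]) = (6.166e-03)² / (0.227 − 6.166e-03) = 1.72e-04.

K_a = 1.72e-04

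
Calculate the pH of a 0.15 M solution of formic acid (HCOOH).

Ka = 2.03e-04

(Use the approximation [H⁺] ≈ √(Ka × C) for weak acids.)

[H⁺] = √(Ka × C) = √(2.03e-04 × 0.15) = 5.5182e-03. pH = -log(5.5182e-03)

pH = 2.26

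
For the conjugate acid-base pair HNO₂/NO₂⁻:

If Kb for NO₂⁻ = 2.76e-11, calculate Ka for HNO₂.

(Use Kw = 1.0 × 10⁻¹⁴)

For a conjugate pair Ka × Kb = Kw, so Ka = Kw/Kb = 1.0 × 10⁻¹⁴ / 2.76e-11 = 3.62e-04.

K_a = 3.62e-04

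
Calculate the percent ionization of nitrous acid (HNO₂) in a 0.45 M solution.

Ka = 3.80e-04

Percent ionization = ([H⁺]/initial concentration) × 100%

Using Ka equilibrium: x² + Ka×x - Ka×C = 0. Solving: [H⁺] = 1.2888e-02. Percent = (1.2888e-02/0.45) × 100

Percent ionization = 2.86%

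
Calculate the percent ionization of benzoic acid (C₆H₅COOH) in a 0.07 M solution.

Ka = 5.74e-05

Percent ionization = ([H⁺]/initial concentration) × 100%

Using Ka equilibrium: x² + Ka×x - Ka×C = 0. Solving: [H⁺] = 1.9760e-03. Percent = (1.9760e-03/0.07) × 100

Percent ionization = 2.82%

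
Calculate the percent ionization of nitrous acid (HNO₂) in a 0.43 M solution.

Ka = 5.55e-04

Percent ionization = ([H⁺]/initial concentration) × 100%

Using Ka equilibrium: x² + Ka×x - Ka×C = 0. Solving: [H⁺] = 1.5173e-02. Percent = (1.5173e-02/0.43) × 100

Percent ionization = 3.53%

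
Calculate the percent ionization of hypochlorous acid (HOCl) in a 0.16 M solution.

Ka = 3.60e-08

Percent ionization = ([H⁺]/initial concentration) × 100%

Using Ka equilibrium: x² + Ka×x - Ka×C = 0. Solving: [H⁺] = 7.5877e-05. Percent = (7.5877e-05/0.16) × 100

Percent ionization = 0.0474%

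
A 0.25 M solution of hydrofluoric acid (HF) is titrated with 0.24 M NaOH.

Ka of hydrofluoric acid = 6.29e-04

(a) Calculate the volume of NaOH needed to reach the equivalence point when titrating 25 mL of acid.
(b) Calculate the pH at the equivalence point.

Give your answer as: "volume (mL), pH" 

moles acid = 0.25 × 25/1000 = 0.00625 mol; V_base = moles/0.24 × 1000 = 26.0 mL. At equivalence only the conjugate base is present: [A⁻] = 0.00625/0.051 = 1.2245e-01 M. Kb = Kw/Ka = 1.59e-11; [OH⁻] = √(Kb × [A⁻]) = 1.3953e-06; pOH = 5.86; pH = 14 - pOH = 8.14.

V = 26.0 mL, pH = 8.14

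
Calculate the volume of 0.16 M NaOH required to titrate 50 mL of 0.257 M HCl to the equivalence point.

At equivalence: moles acid = moles base. moles HCl = 0.257 × 50/1000 = 0.01285 mol. V_base = moles / 0.16 × 1000 = 80.3 mL.

V_{base} = 80.3 mL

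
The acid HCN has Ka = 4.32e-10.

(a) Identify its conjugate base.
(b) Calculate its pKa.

(a) The conjugate base is formed by removing one H⁺ from HCN, giving CN⁻. (b) pKa = -log(Ka) = -log(4.32e-10) = 9.36.

Conjugate base: CN⁻; pK_a = 9.36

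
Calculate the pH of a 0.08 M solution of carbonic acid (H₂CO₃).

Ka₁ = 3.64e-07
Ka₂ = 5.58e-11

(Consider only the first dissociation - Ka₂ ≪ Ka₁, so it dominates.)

First dissociation dominates. From Ka₁ = [H⁺][HA⁻]/[H₂A], x² + Ka₁·x − Ka₁·C = 0 with C = 0.08 M and Ka₁ = 3.64e-07. Solving: [H⁺] = (−Ka₁ + √(Ka₁² + 4·Ka₁·C)) / 2 = 1.7046e-04 M. pH = -log(1.7046e-04) = 3.77.

pH = 3.77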